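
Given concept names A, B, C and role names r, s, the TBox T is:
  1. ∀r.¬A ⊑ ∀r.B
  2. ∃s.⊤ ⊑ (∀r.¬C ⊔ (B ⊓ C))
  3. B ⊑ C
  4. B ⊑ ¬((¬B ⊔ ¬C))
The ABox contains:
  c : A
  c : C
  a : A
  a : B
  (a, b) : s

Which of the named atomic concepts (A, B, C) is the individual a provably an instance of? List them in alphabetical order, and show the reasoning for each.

1. a : A?  L(a) = {A, B} ∪ {¬A}
   clash {A, ¬A} at a — a ∈ A
2. a : B?  L(a) = {A, B} ∪ {¬B}
   clash {B, ¬B} at a — a ∈ B
3. a : C?  L(a) = {A, B} ∪ {¬C}
   clash {C, ¬C} at a — a ∈ C
4. Entailed for a: {A, B, C}

{A, B, C}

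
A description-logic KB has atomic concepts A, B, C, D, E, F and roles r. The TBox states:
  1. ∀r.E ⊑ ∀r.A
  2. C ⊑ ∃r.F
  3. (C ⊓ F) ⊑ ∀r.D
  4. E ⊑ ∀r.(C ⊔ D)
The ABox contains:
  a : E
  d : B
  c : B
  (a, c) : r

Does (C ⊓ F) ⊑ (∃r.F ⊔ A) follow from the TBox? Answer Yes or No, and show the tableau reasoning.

1. (C ⊓ F) ⊑ (∃r.F ⊔ A)  ⇔  ((C ⊓ F) ⊓ (∀r.¬F ⊓ ¬A)) unsat w.r.t. T
   all branches close; clash {F, ¬F} at an ∃-successor
2. Hence (C ⊓ F) ⊑ (∃r.F ⊔ A): entailed.

Yes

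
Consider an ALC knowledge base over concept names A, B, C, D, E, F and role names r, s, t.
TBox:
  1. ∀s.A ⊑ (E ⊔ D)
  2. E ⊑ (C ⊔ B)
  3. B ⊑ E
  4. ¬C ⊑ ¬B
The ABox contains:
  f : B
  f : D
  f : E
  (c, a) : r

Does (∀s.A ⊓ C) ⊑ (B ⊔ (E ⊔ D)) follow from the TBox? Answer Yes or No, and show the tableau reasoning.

1. (∀s.A ⊓ C) ⊑ (B ⊔ (E ⊔ D))  ⇔  ((∀s.A ⊓ C) ⊓ (¬B ⊓ (¬E ⊓ ¬D))) unsat w.r.t. T
   all branches close; clash {D, ¬D} at x₀
2. Hence (∀s.A ⊓ C) ⊑ (B ⊔ (E ⊔ D)): entailed.

Yes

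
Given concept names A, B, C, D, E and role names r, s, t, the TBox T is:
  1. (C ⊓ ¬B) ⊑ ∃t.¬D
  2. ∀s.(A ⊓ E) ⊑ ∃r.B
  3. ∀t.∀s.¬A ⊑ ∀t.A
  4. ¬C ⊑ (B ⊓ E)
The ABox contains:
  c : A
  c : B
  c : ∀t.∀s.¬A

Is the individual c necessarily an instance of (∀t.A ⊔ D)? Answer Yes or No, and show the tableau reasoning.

1. c : (∀t.A ⊔ D)?  L(c) = {A, B, ∀t.∀s.¬A} ∪ {(∃t.¬A ⊓ ¬D)}
   clash {A, ¬A} at an ∃-successor — c ∈ (∀t.A ⊔ D)
2. Hence c : (∀t.A ⊔ D): entailed.

Yes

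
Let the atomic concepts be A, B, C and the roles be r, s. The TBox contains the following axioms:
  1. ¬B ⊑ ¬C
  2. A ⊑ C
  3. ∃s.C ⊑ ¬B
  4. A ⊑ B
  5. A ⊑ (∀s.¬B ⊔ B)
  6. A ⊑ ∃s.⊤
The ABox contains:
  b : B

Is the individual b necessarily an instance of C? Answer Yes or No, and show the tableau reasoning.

1. b : C?  L(b) = {B} ∪ {¬C}
   open: L(b) ⊇ {B, ¬A, ¬C, ∀s.¬C} — b ∉ C possible
2. Hence b : C: not entailed.

No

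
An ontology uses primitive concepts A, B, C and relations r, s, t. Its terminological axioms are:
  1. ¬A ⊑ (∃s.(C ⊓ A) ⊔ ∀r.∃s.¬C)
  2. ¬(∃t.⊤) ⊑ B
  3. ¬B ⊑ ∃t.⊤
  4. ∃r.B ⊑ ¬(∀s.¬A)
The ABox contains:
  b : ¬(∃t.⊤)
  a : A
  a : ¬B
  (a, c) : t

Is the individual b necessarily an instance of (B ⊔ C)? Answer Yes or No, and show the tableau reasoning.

1. b : (B ⊔ C)?  L(b) = {¬(∃t.⊤)} ∪ {(¬B ⊓ ¬C)}
   clash ⊥ at an ∃-successor — b ∈ (B ⊔ C)
2. Hence b : (B ⊔ C): entailed.

Yes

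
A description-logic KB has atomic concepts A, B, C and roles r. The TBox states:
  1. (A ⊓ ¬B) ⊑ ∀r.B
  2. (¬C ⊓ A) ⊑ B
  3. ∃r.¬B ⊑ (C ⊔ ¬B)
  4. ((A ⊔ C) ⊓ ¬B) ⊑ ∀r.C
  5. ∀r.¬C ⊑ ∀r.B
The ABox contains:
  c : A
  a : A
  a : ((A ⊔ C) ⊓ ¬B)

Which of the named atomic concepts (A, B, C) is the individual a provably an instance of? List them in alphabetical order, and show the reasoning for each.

{A, C}

1. a : A?  L(a) = {A, ((A ⊔ C) ⊓ ¬B)} ∪ {¬A}
   clash {A, ¬A} at a — a ∈ A
2. a : B?  L(a) = {A, ((A ⊔ C) ⊓ ¬B)} ∪ {¬B}
   apply at a: ((A ⊔ C) ⊓ ¬B)⊑∀r.C
   open: L(a) ⊇ {A, C, ¬B, ∀r.B, ∀r.C, …} (+ ∃-successors) — a ∉ B possible
3. a : C?  L(a) = {A, ((A ⊔ C) ⊓ ¬B)} ∪ {¬C}
   clash {B, ¬B} at a — a ∈ C
4. Entailed for a: {A, C}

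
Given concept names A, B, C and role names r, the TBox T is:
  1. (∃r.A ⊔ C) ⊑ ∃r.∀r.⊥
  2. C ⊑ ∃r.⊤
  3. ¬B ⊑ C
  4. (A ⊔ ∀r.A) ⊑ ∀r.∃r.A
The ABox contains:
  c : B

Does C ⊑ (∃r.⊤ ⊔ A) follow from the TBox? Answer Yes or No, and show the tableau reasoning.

1. C ⊑ (∃r.⊤ ⊔ A)  ⇔  (C ⊓ (∀r.⊥ ⊓ ¬A)) unsat w.r.t. T
   all branches close; clash ⊥ at an ∃-successor
2. Hence C ⊑ (∃r.⊤ ⊔ A): entailed.

Yes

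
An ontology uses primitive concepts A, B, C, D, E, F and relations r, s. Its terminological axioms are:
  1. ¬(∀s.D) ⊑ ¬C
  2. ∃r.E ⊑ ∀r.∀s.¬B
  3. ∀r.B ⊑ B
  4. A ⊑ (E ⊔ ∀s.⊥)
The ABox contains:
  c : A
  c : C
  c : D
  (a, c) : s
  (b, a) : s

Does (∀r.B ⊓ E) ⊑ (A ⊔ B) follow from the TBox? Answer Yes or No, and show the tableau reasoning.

Yes

1. (∀r.B ⊓ E) ⊑ (A ⊔ B)  ⇔  ((∀r.B ⊓ E) ⊓ (¬A ⊓ ¬B)) unsat w.r.t. T
   all branches close; clash {B, ¬B} at x₀
2. Hence (∀r.B ⊓ E) ⊑ (A ⊔ B): entailed.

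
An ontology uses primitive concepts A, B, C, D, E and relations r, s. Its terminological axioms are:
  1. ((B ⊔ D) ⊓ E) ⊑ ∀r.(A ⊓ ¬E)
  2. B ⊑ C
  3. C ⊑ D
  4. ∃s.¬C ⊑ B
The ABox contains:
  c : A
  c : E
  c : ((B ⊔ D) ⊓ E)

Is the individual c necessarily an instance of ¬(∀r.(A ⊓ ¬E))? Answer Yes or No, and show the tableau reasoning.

1. c : ¬(∀r.(A ⊓ ¬E))?  L(c) = {A, E, ((B ⊔ D) ⊓ E)} ∪ {∀r.(A ⊓ ¬E)}
   open: L(c) ⊇ {A, B, C, D, E, …} — c ∉ ¬(∀r.(A ⊓ ¬E)) possible
2. Hence c : ¬(∀r.(A ⊓ ¬E)): not entailed.

No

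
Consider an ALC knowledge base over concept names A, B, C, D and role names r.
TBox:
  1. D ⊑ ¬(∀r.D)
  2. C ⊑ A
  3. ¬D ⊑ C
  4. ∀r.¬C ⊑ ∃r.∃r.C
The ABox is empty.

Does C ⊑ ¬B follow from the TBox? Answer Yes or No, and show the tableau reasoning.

1. C ⊑ ¬B  ⇔  (C ⊓ B) unsat w.r.t. T
   apply at x₀: C⊑A
   open: L(x₀) ⊇ {A, B, C, ¬D, ∃r.C} (+ ∃-successors)
2. Hence C ⊑ ¬B: not entailed.

No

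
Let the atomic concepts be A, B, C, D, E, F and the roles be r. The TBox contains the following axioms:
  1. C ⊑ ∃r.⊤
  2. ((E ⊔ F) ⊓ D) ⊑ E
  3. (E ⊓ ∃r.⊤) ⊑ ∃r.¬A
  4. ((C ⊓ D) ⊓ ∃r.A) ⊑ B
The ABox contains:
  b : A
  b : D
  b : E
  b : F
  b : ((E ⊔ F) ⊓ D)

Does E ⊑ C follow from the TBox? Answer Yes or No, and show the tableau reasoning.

No

1. E ⊑ C  ⇔  (E ⊓ ¬C) unsat w.r.t. T
   open: L(x₀) ⊇ {E, ¬C, ∀r.⊥}
2. Hence E ⊑ C: not entailed.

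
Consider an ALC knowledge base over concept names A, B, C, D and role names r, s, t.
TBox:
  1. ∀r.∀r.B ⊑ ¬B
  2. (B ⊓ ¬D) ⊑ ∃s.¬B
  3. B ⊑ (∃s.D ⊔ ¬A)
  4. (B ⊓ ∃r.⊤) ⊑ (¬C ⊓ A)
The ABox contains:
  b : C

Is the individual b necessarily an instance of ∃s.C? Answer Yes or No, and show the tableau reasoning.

1. b : ∃s.C?  L(b) = {C} ∪ {∀s.¬C}
   open: L(b) ⊇ {C, ¬B, ∀s.¬C} — b ∉ ∃s.C possible
2. Hence b : ∃s.C: not entailed.

No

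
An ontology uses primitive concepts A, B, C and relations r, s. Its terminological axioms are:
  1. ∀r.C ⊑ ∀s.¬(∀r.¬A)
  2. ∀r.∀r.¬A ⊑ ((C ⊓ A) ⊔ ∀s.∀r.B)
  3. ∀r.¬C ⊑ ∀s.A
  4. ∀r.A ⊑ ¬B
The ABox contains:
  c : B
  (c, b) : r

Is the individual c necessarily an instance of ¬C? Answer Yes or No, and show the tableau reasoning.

1. c : ¬C?  L(c) = {B} ∪ {C}
   open: L(c) ⊇ {B, C, ∃r.C, ∃r.¬A, ∃r.¬C, …} (+ ∃-successors) — c ∉ ¬C possible
2. Hence c : ¬C: not entailed.

No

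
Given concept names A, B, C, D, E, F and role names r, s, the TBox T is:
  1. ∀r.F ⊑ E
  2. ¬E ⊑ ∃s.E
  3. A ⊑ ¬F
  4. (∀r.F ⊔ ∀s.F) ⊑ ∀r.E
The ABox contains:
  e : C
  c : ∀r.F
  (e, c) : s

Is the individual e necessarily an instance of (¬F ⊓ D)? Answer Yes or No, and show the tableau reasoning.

1. e : (¬F ⊓ D)?  L(e) = {C} ∪ {(F ⊔ ¬D)}
   open: L(e) ⊇ {C, E, F, ¬A, ∃r.¬F, …} (+ ∃-successors) — e ∉ (¬F ⊓ D) possible
2. Hence e : (¬F ⊓ D): not entailed.

No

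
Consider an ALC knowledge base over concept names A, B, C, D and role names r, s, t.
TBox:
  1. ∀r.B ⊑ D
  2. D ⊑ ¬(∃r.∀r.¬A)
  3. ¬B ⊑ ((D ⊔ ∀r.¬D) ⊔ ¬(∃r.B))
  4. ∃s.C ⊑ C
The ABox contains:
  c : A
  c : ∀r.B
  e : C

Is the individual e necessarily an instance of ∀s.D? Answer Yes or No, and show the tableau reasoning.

1. e : ∀s.D?  L(e) = {C} ∪ {∃s.¬D}
   open: L(e) ⊇ {B, C, ¬D, ∃r.¬B, ∃s.¬D} (+ ∃-successors) — e ∉ ∀s.D possible
2. Hence e : ∀s.D: not entailed.

No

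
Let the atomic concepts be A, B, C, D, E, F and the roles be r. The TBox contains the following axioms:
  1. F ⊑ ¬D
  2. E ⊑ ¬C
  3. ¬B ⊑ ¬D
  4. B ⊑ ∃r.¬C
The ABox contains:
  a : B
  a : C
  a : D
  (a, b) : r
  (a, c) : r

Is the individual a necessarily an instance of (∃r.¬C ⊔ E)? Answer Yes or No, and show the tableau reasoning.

Yes

1. a : (∃r.¬C ⊔ E)?  L(a) = {B, C, D} ∪ {(∀r.C ⊓ ¬E)}
   clash {D, ¬D} at a — a ∈ (∃r.¬C ⊔ E)
2. Hence a : (∃r.¬C ⊔ E): entailed.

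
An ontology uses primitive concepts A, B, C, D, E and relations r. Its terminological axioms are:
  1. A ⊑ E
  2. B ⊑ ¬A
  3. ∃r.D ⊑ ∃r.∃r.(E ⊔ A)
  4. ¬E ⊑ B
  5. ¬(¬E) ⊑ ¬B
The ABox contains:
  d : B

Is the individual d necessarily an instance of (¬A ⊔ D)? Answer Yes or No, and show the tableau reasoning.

Yes

1. d : (¬A ⊔ D)?  L(d) = {B} ∪ {(A ⊓ ¬D)}
   clash {A, ¬A} at d — d ∈ (¬A ⊔ D)
2. Hence d : (¬A ⊔ D): entailed.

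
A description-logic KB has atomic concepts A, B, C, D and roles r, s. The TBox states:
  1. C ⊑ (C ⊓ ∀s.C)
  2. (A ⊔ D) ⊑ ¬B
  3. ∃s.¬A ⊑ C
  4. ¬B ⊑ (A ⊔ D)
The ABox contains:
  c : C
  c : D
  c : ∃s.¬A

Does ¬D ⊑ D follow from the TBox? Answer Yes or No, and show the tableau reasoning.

1. ¬D ⊑ D  ⇔  (¬D ⊓ ¬D) unsat w.r.t. T
   open: L(x₀) ⊇ {B, ¬A, ¬C, ¬D, ∀s.A}
2. Hence ¬D ⊑ D: not entailed.

No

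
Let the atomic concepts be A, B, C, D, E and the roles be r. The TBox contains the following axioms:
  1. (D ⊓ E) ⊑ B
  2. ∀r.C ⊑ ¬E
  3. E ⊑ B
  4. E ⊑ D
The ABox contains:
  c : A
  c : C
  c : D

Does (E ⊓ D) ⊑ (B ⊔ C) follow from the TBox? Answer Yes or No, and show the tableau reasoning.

1. (E ⊓ D) ⊑ (B ⊔ C)  ⇔  ((E ⊓ D) ⊓ (¬B ⊓ ¬C)) unsat w.r.t. T
   all branches close; clash {B, ¬B} at x₀
2. Hence (E ⊓ D) ⊑ (B ⊔ C): entailed.

Yes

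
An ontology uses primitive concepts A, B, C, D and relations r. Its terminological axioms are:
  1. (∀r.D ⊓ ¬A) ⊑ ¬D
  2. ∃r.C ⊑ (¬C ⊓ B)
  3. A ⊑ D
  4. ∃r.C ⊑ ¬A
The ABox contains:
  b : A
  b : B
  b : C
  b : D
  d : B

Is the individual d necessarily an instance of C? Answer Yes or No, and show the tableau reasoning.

No

1. d : C?  L(d) = {B} ∪ {¬C}
   open: L(d) ⊇ {B, ¬A, ¬C, ∀r.¬C, ∃r.¬D} (+ ∃-successors) — d ∉ C possible
2. Hence d : C: not entailed.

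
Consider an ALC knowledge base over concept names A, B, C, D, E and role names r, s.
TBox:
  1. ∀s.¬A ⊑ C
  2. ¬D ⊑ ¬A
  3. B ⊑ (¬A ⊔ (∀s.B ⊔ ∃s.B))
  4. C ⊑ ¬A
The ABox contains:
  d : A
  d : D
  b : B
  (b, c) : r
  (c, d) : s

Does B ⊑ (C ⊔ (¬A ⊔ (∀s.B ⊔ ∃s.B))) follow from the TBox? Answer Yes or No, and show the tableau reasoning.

Yes

1. B ⊑ (C ⊔ (¬A ⊔ (∀s.B ⊔ ∃s.B)))  ⇔  (B ⊓ (¬C ⊓ (A ⊓ (∃s.¬B ⊓ ∀s.¬B)))) unsat w.r.t. T
   all branches close; clash {A, ¬A} at x₀
2. Hence B ⊑ (C ⊔ (¬A ⊔ (∀s.B ⊔ ∃s.B))): entailed.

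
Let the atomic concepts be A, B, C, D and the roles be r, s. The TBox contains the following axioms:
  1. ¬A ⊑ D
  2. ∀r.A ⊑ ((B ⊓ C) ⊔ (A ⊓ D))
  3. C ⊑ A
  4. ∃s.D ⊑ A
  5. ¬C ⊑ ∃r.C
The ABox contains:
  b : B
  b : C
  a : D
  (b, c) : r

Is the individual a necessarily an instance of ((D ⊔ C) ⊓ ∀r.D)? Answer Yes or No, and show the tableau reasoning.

1. a : ((D ⊔ C) ⊓ ∀r.D)?  L(a) = {D} ∪ {((¬D ⊓ ¬C) ⊔ ∃r.¬D)}
   open: L(a) ⊇ {A, C, D, ∃r.¬A, ∃r.¬D} (+ ∃-successors) — a ∉ ((D ⊔ C) ⊓ ∀r.D) possible
2. Hence a : ((D ⊔ C) ⊓ ∀r.D): not entailed.

No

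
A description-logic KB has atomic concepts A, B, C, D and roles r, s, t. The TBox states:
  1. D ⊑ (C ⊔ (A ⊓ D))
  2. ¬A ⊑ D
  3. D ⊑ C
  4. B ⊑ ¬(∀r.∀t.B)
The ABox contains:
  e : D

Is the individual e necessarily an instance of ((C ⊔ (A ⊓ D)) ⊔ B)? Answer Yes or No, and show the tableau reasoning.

Yes

1. e : ((C ⊔ (A ⊓ D)) ⊔ B)?  L(e) = {D} ∪ {((¬C ⊓ (¬A ⊔ ¬D)) ⊓ ¬B)}
   clash {D, ¬D} at e — e ∈ ((C ⊔ (A ⊓ D)) ⊔ B)
2. Hence e : ((C ⊔ (A ⊓ D)) ⊔ B): entailed.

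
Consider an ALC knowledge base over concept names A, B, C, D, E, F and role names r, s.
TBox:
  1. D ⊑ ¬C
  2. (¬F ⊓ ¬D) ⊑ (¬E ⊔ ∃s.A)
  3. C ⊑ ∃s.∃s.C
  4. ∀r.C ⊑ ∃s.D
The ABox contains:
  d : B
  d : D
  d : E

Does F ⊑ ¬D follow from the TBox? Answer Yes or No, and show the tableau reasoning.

1. F ⊑ ¬D  ⇔  (F ⊓ D) unsat w.r.t. T
   apply at x₀: D⊑¬C
   open: L(x₀) ⊇ {D, F, ¬C, ∃r.¬C} (+ ∃-successors)
2. Hence F ⊑ ¬D: not entailed.

No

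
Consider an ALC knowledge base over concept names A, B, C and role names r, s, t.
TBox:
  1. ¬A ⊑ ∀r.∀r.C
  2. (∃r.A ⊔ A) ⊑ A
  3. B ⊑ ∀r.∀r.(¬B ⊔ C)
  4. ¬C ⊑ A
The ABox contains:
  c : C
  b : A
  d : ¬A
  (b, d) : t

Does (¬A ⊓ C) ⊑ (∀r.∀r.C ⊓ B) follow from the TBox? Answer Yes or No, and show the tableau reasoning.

No

1. (¬A ⊓ C) ⊑ (∀r.∀r.C ⊓ B)  ⇔  ((¬A ⊓ C) ⊓ (∃r.∃r.¬C ⊔ ¬B)) unsat w.r.t. T
   apply at x₀: ¬A⊑∀r.∀r.C
   open: L(x₀) ⊇ {C, ¬A, ¬B, ∀r.¬A, ∀r.∀r.C}
2. Hence (¬A ⊓ C) ⊑ (∀r.∀r.C ⊓ B): not entailed.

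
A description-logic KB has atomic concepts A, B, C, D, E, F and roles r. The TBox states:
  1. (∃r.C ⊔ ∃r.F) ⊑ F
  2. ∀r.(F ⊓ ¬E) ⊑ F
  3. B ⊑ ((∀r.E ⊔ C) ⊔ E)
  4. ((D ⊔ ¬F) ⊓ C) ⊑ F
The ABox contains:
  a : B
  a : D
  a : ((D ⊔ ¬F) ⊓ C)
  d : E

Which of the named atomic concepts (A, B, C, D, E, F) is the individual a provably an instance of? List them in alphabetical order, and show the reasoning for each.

1. a : A?  L(a) = {B, D, ((D ⊔ ¬F) ⊓ C)} ∪ {¬A}
   apply at a: B⊑((∀r.E ⊔ C) ⊔ E); ((D ⊔ ¬F) ⊓ C)⊑F
   open: L(a) ⊇ {B, C, D, F, ¬A} — a ∉ A possible
2. a : B?  L(a) = {B, D, ((D ⊔ ¬F) ⊓ C)} ∪ {¬B}
   clash {B, ¬B} at a — a ∈ B
3. a : C?  L(a) = {B, D, ((D ⊔ ¬F) ⊓ C)} ∪ {¬C}
   clash {C, ¬C} at a — a ∈ C
4. a : D?  L(a) = {B, D, ((D ⊔ ¬F) ⊓ C)} ∪ {¬D}
   clash {D, ¬D} at a — a ∈ D
5. a : E?  L(a) = {B, D, ((D ⊔ ¬F) ⊓ C)} ∪ {¬E}
   apply at a: B⊑((∀r.E ⊔ C) ⊔ E); ((D ⊔ ¬F) ⊓ C)⊑F
   open: L(a) ⊇ {B, C, D, F, ¬E} — a ∉ E possible
6. a : F?  L(a) = {B, D, ((D ⊔ ¬F) ⊓ C)} ∪ {¬F}
   clash {F, ¬F} at a — a ∈ F
7. Entailed for a: {B, C, D, F}

{B, C, D, F}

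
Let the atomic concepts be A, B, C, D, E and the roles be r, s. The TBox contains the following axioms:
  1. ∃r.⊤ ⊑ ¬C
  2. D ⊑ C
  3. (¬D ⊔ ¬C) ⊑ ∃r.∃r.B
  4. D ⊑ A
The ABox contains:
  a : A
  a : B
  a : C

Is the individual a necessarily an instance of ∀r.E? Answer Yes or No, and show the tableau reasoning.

Yes

1. a : ∀r.E?  L(a) = {A, B, C} ∪ {∃r.¬E}
   clash {C, ¬C} at a — a ∈ ∀r.E
2. Hence a : ∀r.E: entailed.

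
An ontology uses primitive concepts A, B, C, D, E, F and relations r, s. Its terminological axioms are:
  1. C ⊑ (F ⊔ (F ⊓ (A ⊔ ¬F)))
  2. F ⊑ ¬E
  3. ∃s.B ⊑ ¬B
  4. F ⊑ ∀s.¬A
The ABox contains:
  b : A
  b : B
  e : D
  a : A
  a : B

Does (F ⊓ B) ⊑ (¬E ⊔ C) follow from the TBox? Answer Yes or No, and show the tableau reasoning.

1. (F ⊓ B) ⊑ (¬E ⊔ C)  ⇔  ((F ⊓ B) ⊓ (E ⊓ ¬C)) unsat w.r.t. T
   all branches close; clash {E, ¬E} at x₀
2. Hence (F ⊓ B) ⊑ (¬E ⊔ C): entailed.

Yes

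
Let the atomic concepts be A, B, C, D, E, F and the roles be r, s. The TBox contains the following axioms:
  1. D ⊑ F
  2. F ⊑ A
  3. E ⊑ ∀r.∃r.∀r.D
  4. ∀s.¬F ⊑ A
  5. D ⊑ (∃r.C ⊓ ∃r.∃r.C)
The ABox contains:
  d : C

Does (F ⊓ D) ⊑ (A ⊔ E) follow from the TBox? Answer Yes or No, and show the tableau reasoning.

Yes

1. (F ⊓ D) ⊑ (A ⊔ E)  ⇔  ((F ⊓ D) ⊓ (¬A ⊓ ¬E)) unsat w.r.t. T
   all branches close; clash {A, ¬A} at x₀
2. Hence (F ⊓ D) ⊑ (A ⊔ E): entailed.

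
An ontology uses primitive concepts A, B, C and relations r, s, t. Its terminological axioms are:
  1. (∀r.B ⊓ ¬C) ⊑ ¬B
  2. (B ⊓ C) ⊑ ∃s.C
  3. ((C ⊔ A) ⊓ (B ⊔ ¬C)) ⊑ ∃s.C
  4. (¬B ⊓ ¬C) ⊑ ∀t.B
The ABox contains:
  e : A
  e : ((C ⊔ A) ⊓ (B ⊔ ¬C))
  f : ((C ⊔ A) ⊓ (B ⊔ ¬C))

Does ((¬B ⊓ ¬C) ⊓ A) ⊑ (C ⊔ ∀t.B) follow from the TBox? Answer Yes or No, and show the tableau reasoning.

Yes

1. ((¬B ⊓ ¬C) ⊓ A) ⊑ (C ⊔ ∀t.B)  ⇔  (((¬B ⊓ ¬C) ⊓ A) ⊓ (¬C ⊓ ∃t.¬B)) unsat w.r.t. T
   all branches close; clash {B, ¬B} at an ∃-successor
2. Hence ((¬B ⊓ ¬C) ⊓ A) ⊑ (C ⊔ ∀t.B): entailed.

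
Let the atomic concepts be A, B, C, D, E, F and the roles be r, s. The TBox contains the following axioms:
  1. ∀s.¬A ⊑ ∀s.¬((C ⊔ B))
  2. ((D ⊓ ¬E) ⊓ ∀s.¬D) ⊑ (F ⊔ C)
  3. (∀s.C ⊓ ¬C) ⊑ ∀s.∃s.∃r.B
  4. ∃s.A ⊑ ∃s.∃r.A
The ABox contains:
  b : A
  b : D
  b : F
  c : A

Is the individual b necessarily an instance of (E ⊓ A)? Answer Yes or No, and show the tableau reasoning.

No

1. b : (E ⊓ A)?  L(b) = {A, D, F} ∪ {(¬E ⊔ ¬A)}
   open: L(b) ⊇ {A, D, F, ¬E, ∀s.(¬C ⊓ ¬B), …} (+ ∃-successors) — b ∉ (E ⊓ A) possible
2. Hence b : (E ⊓ A): not entailed.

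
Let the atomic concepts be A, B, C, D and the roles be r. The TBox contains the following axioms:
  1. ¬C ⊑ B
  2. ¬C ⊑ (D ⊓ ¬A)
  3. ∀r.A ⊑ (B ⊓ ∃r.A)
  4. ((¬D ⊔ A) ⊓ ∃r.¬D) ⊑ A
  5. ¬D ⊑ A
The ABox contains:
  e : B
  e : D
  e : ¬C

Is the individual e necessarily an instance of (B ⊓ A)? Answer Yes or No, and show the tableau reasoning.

1. e : (B ⊓ A)?  L(e) = {B, D, ¬C} ∪ {(¬B ⊔ ¬A)}
   apply at e: ¬C⊑(D ⊓ ¬A)
   open: L(e) ⊇ {B, D, ¬A, ¬C, ∃r.¬A} (+ ∃-successors) — e ∉ (B ⊓ A) possible
2. Hence e : (B ⊓ A): not entailed.

No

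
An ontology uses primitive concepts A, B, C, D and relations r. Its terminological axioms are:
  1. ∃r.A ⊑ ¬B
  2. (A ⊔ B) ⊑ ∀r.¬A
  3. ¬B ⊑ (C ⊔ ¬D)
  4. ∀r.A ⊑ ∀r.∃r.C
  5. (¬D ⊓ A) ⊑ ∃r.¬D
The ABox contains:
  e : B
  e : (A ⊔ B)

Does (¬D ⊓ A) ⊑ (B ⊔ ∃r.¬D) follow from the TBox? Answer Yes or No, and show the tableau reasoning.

Yes

1. (¬D ⊓ A) ⊑ (B ⊔ ∃r.¬D)  ⇔  ((¬D ⊓ A) ⊓ (¬B ⊓ ∀r.D)) unsat w.r.t. T
   all branches close; clash {D, ¬D} at an ∃-successor
2. Hence (¬D ⊓ A) ⊑ (B ⊔ ∃r.¬D): entailed.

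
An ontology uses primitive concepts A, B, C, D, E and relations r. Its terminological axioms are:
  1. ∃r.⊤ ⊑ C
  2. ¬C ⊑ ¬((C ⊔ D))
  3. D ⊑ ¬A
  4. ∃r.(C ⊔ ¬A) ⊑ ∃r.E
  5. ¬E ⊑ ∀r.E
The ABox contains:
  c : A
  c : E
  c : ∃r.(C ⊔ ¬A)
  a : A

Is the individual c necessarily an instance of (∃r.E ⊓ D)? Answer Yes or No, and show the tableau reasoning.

1. c : (∃r.E ⊓ D)?  L(c) = {A, E, ∃r.(C ⊔ ¬A)} ∪ {(∀r.¬E ⊔ ¬D)}
   apply at c: ∃r.(C ⊔ ¬A)⊑∃r.E
   open: L(c) ⊇ {A, C, E, ¬D, ∃r.(C ⊔ ¬A), …} (+ ∃-successors) — c ∉ (∃r.E ⊓ D) possible
2. Hence c : (∃r.E ⊓ D): not entailed.

No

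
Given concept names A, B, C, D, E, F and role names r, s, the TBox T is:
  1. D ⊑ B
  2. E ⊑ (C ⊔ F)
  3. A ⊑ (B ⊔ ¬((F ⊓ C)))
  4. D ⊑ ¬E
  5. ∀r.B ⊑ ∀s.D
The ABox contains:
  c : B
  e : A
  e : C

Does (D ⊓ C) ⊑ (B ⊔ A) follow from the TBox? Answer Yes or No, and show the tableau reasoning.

Yes

1. (D ⊓ C) ⊑ (B ⊔ A)  ⇔  ((D ⊓ C) ⊓ (¬B ⊓ ¬A)) unsat w.r.t. T
   all branches close; clash {B, ¬B} at x₀
2. Hence (D ⊓ C) ⊑ (B ⊔ A): entailed.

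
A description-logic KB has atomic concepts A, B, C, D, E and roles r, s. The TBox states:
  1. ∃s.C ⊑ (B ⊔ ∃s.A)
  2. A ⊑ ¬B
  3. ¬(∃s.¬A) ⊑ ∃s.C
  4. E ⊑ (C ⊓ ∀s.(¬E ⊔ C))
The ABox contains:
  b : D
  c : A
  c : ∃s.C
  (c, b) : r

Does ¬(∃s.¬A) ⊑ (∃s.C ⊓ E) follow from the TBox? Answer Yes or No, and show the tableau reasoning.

1. ¬(∃s.¬A) ⊑ (∃s.C ⊓ E)  ⇔  (∀s.A ⊓ (∀s.¬C ⊔ ¬E)) unsat w.r.t. T
   apply at x₀: ¬(∃s.¬A)⊑∃s.C
   open: L(x₀) ⊇ {B, ¬A, ¬E, ∀s.A, ∃s.C} (+ ∃-successors)
2. Hence ¬(∃s.¬A) ⊑ (∃s.C ⊓ E): not entailed.

No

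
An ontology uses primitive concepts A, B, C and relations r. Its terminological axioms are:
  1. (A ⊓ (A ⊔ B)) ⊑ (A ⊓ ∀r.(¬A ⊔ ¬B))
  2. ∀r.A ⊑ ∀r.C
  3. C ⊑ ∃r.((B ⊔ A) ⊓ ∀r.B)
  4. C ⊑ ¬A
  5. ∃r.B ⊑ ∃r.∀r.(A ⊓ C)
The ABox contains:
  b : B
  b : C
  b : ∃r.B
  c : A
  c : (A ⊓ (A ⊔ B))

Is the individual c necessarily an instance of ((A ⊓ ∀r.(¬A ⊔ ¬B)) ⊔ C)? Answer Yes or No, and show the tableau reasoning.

1. c : ((A ⊓ ∀r.(¬A ⊔ ¬B)) ⊔ C)?  L(c) = {A, (A ⊓ (A ⊔ B))} ∪ {((¬A ⊔ ∃r.(A ⊓ B)) ⊓ ¬C)}
   clash {B, ¬B} at an ∃-successor — c ∈ ((A ⊓ ∀r.(¬A ⊔ ¬B)) ⊔ C)
2. Hence c : ((A ⊓ ∀r.(¬A ⊔ ¬B)) ⊔ C): entailed.

Yes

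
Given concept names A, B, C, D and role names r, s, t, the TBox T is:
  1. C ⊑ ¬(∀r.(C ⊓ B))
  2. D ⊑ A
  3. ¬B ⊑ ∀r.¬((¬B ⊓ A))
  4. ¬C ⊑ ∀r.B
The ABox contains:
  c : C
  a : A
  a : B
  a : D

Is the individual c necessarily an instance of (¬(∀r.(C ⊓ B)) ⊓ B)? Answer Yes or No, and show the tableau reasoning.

1. c : (¬(∀r.(C ⊓ B)) ⊓ B)?  L(c) = {C} ∪ {(∀r.(C ⊓ B) ⊔ ¬B)}
   apply at c: C⊑¬(∀r.(C ⊓ B))
   open: L(c) ⊇ {C, ¬B, ¬D, ∀r.(B ⊔ ¬A), ∃r.(¬C ⊔ ¬B)} (+ ∃-successors) — c ∉ (¬(∀r.(C ⊓ B)) ⊓ B) possible
2. Hence c : (¬(∀r.(C ⊓ B)) ⊓ B): not entailed.

No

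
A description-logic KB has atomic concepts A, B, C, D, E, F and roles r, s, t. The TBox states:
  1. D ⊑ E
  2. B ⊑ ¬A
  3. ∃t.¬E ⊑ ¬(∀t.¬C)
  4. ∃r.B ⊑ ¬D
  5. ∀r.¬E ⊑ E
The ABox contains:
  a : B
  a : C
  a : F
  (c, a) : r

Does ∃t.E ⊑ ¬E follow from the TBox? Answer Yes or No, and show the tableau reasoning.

1. ∃t.E ⊑ ¬E  ⇔  (∃t.E ⊓ E) unsat w.r.t. T
   open: L(x₀) ⊇ {E, ¬B, ∀r.¬B, ∀t.E, ∃t.E} (+ ∃-successors)
2. Hence ∃t.E ⊑ ¬E: not entailed.

No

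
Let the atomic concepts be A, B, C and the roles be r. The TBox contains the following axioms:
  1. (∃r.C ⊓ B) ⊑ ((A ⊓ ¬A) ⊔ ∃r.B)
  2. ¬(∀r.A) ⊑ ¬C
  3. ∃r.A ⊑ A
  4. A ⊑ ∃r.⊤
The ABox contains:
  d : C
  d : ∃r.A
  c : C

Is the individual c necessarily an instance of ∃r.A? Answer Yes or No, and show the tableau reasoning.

1. c : ∃r.A?  L(c) = {C} ∪ {∀r.¬A}
   open: L(c) ⊇ {C, ¬A, ∀r.A, ∀r.¬A, ∀r.¬C} — c ∉ ∃r.A possible
2. Hence c : ∃r.A: not entailed.

No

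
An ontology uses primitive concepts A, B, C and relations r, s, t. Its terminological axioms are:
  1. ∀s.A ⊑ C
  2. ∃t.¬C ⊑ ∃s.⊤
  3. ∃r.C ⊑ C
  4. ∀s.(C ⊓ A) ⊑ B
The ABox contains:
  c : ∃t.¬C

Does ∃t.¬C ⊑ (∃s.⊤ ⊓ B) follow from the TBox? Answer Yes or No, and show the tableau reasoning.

No

1. ∃t.¬C ⊑ (∃s.⊤ ⊓ B)  ⇔  (∃t.¬C ⊓ (∀s.⊥ ⊔ ¬B)) unsat w.r.t. T
   apply at x₀: ∃t.¬C⊑∃s.⊤
   open: L(x₀) ⊇ {¬B, ∀r.¬C, ∃s.(¬C ⊔ ¬A), ∃s.¬A, ∃s.⊤, …} (+ ∃-successors)
2. Hence ∃t.¬C ⊑ (∃s.⊤ ⊓ B): not entailed.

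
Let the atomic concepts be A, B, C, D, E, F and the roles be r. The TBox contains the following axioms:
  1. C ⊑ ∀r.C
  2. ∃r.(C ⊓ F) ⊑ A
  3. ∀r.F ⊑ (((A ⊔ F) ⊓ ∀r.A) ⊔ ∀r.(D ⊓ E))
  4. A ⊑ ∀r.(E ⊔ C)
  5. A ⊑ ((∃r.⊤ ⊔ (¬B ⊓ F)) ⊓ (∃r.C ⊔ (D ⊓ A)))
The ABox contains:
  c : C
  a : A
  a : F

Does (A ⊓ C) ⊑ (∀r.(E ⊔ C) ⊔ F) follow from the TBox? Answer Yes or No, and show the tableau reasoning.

Yes

1. (A ⊓ C) ⊑ (∀r.(E ⊔ C) ⊔ F)  ⇔  ((A ⊓ C) ⊓ (∃r.(¬E ⊓ ¬C) ⊓ ¬F)) unsat w.r.t. T
   all branches close; clash {F, ¬F} at x₀
2. Hence (A ⊓ C) ⊑ (∀r.(E ⊔ C) ⊔ F): entailed.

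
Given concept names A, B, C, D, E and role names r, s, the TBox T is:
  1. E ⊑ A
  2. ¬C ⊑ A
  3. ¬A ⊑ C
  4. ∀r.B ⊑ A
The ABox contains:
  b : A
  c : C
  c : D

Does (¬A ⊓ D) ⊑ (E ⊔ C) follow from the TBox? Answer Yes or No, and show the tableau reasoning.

1. (¬A ⊓ D) ⊑ (E ⊔ C)  ⇔  ((¬A ⊓ D) ⊓ (¬E ⊓ ¬C)) unsat w.r.t. T
   all branches close; clash {C, ¬C} at x₀
2. Hence (¬A ⊓ D) ⊑ (E ⊔ C): entailed.

Yes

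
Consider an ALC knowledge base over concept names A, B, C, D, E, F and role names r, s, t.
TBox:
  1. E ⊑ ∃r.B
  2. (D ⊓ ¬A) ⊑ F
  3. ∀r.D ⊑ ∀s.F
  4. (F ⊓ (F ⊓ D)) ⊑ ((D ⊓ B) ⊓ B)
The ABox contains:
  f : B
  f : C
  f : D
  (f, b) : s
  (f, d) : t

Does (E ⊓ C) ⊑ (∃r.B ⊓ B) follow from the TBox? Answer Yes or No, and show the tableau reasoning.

No

1. (E ⊓ C) ⊑ (∃r.B ⊓ B)  ⇔  ((E ⊓ C) ⊓ (∀r.¬B ⊔ ¬B)) unsat w.r.t. T
   apply at x₀: E⊑∃r.B
   open: L(x₀) ⊇ {C, E, ¬B, ¬D, ¬F, …} (+ ∃-successors)
2. Hence (E ⊓ C) ⊑ (∃r.B ⊓ B): not entailed.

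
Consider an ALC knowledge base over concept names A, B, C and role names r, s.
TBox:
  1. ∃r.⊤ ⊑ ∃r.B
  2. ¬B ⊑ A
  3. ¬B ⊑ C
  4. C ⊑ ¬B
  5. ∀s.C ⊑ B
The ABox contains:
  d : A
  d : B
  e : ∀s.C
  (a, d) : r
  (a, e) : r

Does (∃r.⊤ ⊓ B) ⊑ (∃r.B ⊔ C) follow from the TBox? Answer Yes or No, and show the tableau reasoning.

Yes

1. (∃r.⊤ ⊓ B) ⊑ (∃r.B ⊔ C)  ⇔  ((∃r.⊤ ⊓ B) ⊓ (∀r.¬B ⊓ ¬C)) unsat w.r.t. T
   all branches close; clash {B, ¬B} at an ∃-successor
2. Hence (∃r.⊤ ⊓ B) ⊑ (∃r.B ⊔ C): entailed.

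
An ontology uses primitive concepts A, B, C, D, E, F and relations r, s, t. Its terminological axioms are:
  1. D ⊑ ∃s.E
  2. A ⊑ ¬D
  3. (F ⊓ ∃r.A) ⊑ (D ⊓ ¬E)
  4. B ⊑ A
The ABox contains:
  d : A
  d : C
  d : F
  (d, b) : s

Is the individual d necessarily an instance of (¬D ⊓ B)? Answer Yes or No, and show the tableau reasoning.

1. d : (¬D ⊓ B)?  L(d) = {A, C, F} ∪ {(D ⊔ ¬B)}
   apply at d: A⊑¬D
   open: L(d) ⊇ {A, C, F, ¬B, ¬D, …} — d ∉ (¬D ⊓ B) possible
2. Hence d : (¬D ⊓ B): not entailed.

No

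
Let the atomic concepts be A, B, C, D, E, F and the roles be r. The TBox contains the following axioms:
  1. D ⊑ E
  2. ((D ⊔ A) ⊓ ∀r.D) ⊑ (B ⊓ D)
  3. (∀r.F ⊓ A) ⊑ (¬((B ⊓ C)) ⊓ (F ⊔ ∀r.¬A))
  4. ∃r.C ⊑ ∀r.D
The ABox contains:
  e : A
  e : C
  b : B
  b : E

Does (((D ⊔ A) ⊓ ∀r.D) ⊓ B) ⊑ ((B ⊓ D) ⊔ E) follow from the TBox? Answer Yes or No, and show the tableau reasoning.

Yes

1. (((D ⊔ A) ⊓ ∀r.D) ⊓ B) ⊑ ((B ⊓ D) ⊔ E)  ⇔  ((((D ⊔ A) ⊓ ∀r.D) ⊓ B) ⊓ ((¬B ⊔ ¬D) ⊓ ¬E)) unsat w.r.t. T
   all branches close; clash {D, ¬D} at x₀
2. Hence (((D ⊔ A) ⊓ ∀r.D) ⊓ B) ⊑ ((B ⊓ D) ⊔ E): entailed.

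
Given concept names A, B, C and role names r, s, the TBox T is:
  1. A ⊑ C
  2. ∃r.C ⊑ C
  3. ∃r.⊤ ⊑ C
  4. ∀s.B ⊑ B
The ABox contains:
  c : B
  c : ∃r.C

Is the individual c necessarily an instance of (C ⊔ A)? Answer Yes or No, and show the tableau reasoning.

1. c : (C ⊔ A)?  L(c) = {B, ∃r.C} ∪ {(¬C ⊓ ¬A)}
   clash {C, ¬C} at c — c ∈ (C ⊔ A)
2. Hence c : (C ⊔ A): entailed.

Yes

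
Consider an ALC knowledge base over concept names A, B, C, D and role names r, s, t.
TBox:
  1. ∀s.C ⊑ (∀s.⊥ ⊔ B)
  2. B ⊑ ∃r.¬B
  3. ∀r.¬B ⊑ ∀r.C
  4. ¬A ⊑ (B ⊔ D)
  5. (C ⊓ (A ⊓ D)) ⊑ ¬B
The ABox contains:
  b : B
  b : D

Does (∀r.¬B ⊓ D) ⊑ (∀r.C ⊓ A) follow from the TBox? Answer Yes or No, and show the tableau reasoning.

No

1. (∀r.¬B ⊓ D) ⊑ (∀r.C ⊓ A)  ⇔  ((∀r.¬B ⊓ D) ⊓ (∃r.¬C ⊔ ¬A)) unsat w.r.t. T
   apply at x₀: ∀r.¬B⊑∀r.C
   open: L(x₀) ⊇ {D, ¬A, ¬B, ∀r.C, ∀r.¬B, …} (+ ∃-successors)
2. Hence (∀r.¬B ⊓ D) ⊑ (∀r.C ⊓ A): not entailed.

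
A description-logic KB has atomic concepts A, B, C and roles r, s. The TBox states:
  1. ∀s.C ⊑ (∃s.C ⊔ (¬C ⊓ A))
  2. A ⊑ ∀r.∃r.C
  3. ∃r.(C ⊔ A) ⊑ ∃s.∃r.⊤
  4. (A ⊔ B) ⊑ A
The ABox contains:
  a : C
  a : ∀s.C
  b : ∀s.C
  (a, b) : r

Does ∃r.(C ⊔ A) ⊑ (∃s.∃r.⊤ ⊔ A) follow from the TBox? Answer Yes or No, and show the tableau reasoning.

1. ∃r.(C ⊔ A) ⊑ (∃s.∃r.⊤ ⊔ A)  ⇔  (∃r.(C ⊔ A) ⊓ (∀s.∀r.⊥ ⊓ ¬A)) unsat w.r.t. T
   all branches close; clash {A, ¬A} at x₀
2. Hence ∃r.(C ⊔ A) ⊑ (∃s.∃r.⊤ ⊔ A): entailed.

Yes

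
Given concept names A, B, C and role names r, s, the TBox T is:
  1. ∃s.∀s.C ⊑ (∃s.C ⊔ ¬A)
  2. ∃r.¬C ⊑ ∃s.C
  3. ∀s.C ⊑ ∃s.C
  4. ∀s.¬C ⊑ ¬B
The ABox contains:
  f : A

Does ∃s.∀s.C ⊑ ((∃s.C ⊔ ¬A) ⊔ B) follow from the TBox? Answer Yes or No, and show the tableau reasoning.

Yes

1. ∃s.∀s.C ⊑ ((∃s.C ⊔ ¬A) ⊔ B)  ⇔  (∃s.∀s.C ⊓ ((∀s.¬C ⊓ A) ⊓ ¬B)) unsat w.r.t. T
   all branches close; clash {C, ¬C} at an ∃-successor
2. Hence ∃s.∀s.C ⊑ ((∃s.C ⊔ ¬A) ⊔ B): entailed.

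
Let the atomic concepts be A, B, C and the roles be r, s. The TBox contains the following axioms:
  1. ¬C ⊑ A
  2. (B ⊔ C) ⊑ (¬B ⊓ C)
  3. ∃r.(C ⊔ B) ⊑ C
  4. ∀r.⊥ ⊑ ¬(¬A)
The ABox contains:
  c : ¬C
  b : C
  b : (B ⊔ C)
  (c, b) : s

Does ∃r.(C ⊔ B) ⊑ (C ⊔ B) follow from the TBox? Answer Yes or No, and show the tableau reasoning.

1. ∃r.(C ⊔ B) ⊑ (C ⊔ B)  ⇔  (∃r.(C ⊔ B) ⊓ (¬C ⊓ ¬B)) unsat w.r.t. T
   all branches close; clash {C, ¬C} at x₀
2. Hence ∃r.(C ⊔ B) ⊑ (C ⊔ B): entailed.

Yes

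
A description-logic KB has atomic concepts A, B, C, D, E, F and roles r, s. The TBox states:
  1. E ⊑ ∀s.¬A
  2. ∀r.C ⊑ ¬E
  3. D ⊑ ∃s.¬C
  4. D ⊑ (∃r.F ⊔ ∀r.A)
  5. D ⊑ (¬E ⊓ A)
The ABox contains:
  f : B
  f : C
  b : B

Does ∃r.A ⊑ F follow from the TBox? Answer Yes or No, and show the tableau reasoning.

No

1. ∃r.A ⊑ F  ⇔  (∃r.A ⊓ ¬F) unsat w.r.t. T
   open: L(x₀) ⊇ {¬D, ¬E, ¬F, ∃r.A} (+ ∃-successors)
2. Hence ∃r.A ⊑ F: not entailed.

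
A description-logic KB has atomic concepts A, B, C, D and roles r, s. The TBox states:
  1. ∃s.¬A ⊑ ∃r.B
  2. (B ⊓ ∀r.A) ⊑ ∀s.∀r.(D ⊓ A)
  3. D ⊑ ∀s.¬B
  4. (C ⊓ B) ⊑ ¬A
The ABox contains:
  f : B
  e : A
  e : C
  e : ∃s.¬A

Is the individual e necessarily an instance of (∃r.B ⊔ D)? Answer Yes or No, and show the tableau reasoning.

1. e : (∃r.B ⊔ D)?  L(e) = {A, C, ∃s.¬A} ∪ {(∀r.¬B ⊓ ¬D)}
   clash {A, ¬A} at e — e ∈ (∃r.B ⊔ D)
2. Hence e : (∃r.B ⊔ D): entailed.

Yes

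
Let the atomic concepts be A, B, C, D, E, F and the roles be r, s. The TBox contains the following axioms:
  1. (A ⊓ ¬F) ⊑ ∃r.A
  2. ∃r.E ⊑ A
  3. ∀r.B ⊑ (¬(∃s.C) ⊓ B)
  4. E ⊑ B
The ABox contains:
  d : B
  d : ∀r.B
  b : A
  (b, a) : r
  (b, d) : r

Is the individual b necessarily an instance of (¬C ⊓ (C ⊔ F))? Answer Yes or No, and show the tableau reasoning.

No

1. b : (¬C ⊓ (C ⊔ F))?  L(b) = {A} ∪ {(C ⊔ (¬C ⊓ ¬F))}
   open: L(b) ⊇ {A, C, F, ¬E, ∃r.¬B} (+ ∃-successors) — b ∉ (¬C ⊓ (C ⊔ F)) possible
2. Hence b : (¬C ⊓ (C ⊔ F)): not entailed.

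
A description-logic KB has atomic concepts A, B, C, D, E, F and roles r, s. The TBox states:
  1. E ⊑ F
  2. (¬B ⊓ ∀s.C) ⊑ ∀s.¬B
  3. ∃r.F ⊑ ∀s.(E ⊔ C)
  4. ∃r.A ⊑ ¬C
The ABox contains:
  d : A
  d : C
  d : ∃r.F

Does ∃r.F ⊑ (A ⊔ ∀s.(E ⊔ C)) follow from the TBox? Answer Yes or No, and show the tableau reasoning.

1. ∃r.F ⊑ (A ⊔ ∀s.(E ⊔ C))  ⇔  (∃r.F ⊓ (¬A ⊓ ∃s.(¬E ⊓ ¬C))) unsat w.r.t. T
   all branches close; clash {C, ¬C} at an ∃-successor
2. Hence ∃r.F ⊑ (A ⊔ ∀s.(E ⊔ C)): entailed.

Yes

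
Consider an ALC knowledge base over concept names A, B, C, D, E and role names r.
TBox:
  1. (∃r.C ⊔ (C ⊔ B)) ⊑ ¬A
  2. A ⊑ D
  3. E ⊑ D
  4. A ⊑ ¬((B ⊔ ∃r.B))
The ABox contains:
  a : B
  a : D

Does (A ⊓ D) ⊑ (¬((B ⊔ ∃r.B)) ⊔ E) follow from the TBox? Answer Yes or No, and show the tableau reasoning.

Yes

1. (A ⊓ D) ⊑ (¬((B ⊔ ∃r.B)) ⊔ E)  ⇔  ((A ⊓ D) ⊓ ((B ⊔ ∃r.B) ⊓ ¬E)) unsat w.r.t. T
   all branches close; clash {A, ¬A} at x₀
2. Hence (A ⊓ D) ⊑ (¬((B ⊔ ∃r.B)) ⊔ E): entailed.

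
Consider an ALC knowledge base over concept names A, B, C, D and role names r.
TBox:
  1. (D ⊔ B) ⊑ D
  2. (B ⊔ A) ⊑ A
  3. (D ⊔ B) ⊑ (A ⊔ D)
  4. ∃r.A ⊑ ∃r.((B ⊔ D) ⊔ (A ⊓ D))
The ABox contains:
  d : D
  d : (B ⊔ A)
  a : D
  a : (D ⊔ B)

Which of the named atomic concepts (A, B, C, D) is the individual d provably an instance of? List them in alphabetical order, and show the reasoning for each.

{A, D}

1. d : A?  L(d) = {D, (B ⊔ A)} ∪ {¬A}
   clash {A, ¬A} at d — d ∈ A
2. d : B?  L(d) = {D, (B ⊔ A)} ∪ {¬B}
   apply at d: (B ⊔ A)⊑A
   open: L(d) ⊇ {A, D, ¬B, ∀r.¬A} — d ∉ B possible
3. d : C?  L(d) = {D, (B ⊔ A)} ∪ {¬C}
   apply at d: (B ⊔ A)⊑A
   open: L(d) ⊇ {A, B, D, ¬C, ∀r.¬A} — d ∉ C possible
4. d : D?  L(d) = {D, (B ⊔ A)} ∪ {¬D}
   clash {D, ¬D} at d — d ∈ D
5. Entailed for d: {A, D}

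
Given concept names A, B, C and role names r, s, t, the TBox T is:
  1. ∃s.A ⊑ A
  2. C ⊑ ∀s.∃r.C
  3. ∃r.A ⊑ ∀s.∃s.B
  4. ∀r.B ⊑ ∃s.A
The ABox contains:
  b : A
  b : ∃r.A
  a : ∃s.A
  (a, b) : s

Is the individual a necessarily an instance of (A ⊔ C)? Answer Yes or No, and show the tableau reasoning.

1. a : (A ⊔ C)?  L(a) = {∃s.A} ∪ {(¬A ⊓ ¬C)}
   clash {A, ¬A} at a — a ∈ (A ⊔ C)
2. Hence a : (A ⊔ C): entailed.

Yes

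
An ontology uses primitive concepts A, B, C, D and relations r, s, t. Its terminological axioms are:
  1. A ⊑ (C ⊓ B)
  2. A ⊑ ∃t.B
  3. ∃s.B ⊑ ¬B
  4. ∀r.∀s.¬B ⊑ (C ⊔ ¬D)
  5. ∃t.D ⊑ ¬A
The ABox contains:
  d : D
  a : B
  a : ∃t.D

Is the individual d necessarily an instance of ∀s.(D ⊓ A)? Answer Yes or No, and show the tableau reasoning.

1. d : ∀s.(D ⊓ A)?  L(d) = {D} ∪ {∃s.(¬D ⊔ ¬A)}
   open: L(d) ⊇ {D, ¬A, ∀s.¬B, ∃r.∃s.B, ∃s.(¬D ⊔ ¬A)} (+ ∃-successors) — d ∉ ∀s.(D ⊓ A) possible
2. Hence d : ∀s.(D ⊓ A): not entailed.

No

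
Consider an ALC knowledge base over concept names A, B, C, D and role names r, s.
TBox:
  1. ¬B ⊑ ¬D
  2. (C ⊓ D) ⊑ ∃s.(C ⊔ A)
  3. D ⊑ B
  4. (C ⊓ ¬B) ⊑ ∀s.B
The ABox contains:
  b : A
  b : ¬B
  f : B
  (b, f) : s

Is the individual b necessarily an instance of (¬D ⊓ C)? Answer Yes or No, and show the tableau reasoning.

No

1. b : (¬D ⊓ C)?  L(b) = {A, ¬B} ∪ {(D ⊔ ¬C)}
   apply at b: ¬B⊑¬D
   open: L(b) ⊇ {A, ¬B, ¬C, ¬D} — b ∉ (¬D ⊓ C) possible
2. Hence b : (¬D ⊓ C): not entailed.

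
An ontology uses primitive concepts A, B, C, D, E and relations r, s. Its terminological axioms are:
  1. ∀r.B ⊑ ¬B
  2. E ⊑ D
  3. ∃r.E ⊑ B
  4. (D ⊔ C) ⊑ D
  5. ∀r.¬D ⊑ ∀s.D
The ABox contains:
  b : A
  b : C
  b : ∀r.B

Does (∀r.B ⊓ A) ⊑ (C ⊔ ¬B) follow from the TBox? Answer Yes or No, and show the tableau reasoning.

1. (∀r.B ⊓ A) ⊑ (C ⊔ ¬B)  ⇔  ((∀r.B ⊓ A) ⊓ (¬C ⊓ B)) unsat w.r.t. T
   all branches close; clash {B, ¬B} at x₀
2. Hence (∀r.B ⊓ A) ⊑ (C ⊔ ¬B): entailed.

Yes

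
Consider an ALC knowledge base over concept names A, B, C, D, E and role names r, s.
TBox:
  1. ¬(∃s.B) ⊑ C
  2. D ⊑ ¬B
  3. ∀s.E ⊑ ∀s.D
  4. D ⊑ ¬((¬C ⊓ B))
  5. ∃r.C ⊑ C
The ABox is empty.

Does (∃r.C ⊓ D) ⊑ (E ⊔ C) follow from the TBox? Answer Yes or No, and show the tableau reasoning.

1. (∃r.C ⊓ D) ⊑ (E ⊔ C)  ⇔  ((∃r.C ⊓ D) ⊓ (¬E ⊓ ¬C)) unsat w.r.t. T
   all branches close; clash {C, ¬C} at x₀
2. Hence (∃r.C ⊓ D) ⊑ (E ⊔ C): entailed.

Yes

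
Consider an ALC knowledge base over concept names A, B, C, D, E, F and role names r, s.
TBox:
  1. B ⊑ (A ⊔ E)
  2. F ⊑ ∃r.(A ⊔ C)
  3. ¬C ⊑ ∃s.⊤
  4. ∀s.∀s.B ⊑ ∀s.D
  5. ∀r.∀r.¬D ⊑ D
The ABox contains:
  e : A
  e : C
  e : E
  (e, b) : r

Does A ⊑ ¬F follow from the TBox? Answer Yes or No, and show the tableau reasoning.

No

1. A ⊑ ¬F  ⇔  (A ⊓ F) unsat w.r.t. T
   apply at x₀: F⊑∃r.(A ⊔ C)
   open: L(x₀) ⊇ {A, C, F, ¬B, ∃r.(A ⊔ C), …} (+ ∃-successors)
2. Hence A ⊑ ¬F: not entailed.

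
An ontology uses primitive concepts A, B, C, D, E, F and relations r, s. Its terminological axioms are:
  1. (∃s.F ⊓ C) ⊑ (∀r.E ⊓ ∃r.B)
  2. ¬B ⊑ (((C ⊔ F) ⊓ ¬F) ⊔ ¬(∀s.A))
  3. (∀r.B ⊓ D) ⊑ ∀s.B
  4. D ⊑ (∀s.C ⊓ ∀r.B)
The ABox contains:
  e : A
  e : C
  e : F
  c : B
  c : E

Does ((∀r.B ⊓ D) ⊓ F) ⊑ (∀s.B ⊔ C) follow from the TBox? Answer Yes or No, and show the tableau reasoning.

Yes

1. ((∀r.B ⊓ D) ⊓ F) ⊑ (∀s.B ⊔ C)  ⇔  (((∀r.B ⊓ D) ⊓ F) ⊓ (∃s.¬B ⊓ ¬C)) unsat w.r.t. T
   all branches close; clash {B, ¬B} at an ∃-successor
2. Hence ((∀r.B ⊓ D) ⊓ F) ⊑ (∀s.B ⊔ C): entailed.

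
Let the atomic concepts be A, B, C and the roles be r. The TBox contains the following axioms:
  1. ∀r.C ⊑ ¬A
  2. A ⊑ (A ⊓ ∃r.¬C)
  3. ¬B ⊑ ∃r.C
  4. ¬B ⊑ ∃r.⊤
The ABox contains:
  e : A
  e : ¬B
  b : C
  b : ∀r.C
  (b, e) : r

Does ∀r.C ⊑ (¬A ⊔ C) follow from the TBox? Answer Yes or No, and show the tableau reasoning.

1. ∀r.C ⊑ (¬A ⊔ C)  ⇔  (∀r.C ⊓ (A ⊓ ¬C)) unsat w.r.t. T
   all branches close; clash {A, ¬A} at x₀
2. Hence ∀r.C ⊑ (¬A ⊔ C): entailed.

Yes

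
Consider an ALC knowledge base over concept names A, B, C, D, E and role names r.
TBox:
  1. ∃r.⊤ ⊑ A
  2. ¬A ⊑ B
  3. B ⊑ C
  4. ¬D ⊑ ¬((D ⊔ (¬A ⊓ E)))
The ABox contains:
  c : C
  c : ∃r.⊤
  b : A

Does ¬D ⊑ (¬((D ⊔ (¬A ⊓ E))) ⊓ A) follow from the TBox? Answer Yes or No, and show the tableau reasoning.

No

1. ¬D ⊑ (¬((D ⊔ (¬A ⊓ E))) ⊓ A)  ⇔  (¬D ⊓ ((D ⊔ (¬A ⊓ E)) ⊔ ¬A)) unsat w.r.t. T
   apply at x₀: ¬D⊑¬((D ⊔ (¬A ⊓ E)))
   open: L(x₀) ⊇ {B, C, ¬A, ¬D, ¬E, …}
2. Hence ¬D ⊑ (¬((D ⊔ (¬A ⊓ E))) ⊓ A): not entailed.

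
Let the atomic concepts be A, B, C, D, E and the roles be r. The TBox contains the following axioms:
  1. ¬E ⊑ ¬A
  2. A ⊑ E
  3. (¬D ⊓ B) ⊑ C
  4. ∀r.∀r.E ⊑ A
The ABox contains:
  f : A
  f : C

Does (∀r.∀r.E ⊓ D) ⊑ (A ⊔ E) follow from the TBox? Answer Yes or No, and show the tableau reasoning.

1. (∀r.∀r.E ⊓ D) ⊑ (A ⊔ E)  ⇔  ((∀r.∀r.E ⊓ D) ⊓ (¬A ⊓ ¬E)) unsat w.r.t. T
   all branches close; clash {A, ¬A} at x₀
2. Hence (∀r.∀r.E ⊓ D) ⊑ (A ⊔ E): entailed.

Yes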